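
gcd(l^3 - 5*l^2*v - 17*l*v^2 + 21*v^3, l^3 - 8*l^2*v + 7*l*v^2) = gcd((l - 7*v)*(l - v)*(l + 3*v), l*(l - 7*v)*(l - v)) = l^2 - 8*l*v + 7*v^2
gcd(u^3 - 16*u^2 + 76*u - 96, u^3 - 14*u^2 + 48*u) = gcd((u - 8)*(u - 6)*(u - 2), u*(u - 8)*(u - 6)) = u^2 - 14*u + 48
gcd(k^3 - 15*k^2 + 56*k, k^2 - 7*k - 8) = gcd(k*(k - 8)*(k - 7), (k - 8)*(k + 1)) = k - 8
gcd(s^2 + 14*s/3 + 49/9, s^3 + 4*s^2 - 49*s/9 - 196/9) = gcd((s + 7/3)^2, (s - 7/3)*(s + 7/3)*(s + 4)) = s + 7/3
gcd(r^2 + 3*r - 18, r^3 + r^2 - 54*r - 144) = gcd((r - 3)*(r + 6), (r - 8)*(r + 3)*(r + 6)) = r + 6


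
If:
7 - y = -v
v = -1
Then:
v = -1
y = 6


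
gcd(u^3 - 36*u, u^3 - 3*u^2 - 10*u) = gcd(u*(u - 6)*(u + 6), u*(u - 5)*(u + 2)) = u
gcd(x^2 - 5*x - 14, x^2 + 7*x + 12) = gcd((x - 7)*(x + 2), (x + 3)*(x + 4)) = 1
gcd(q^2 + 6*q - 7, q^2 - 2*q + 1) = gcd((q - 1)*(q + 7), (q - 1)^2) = q - 1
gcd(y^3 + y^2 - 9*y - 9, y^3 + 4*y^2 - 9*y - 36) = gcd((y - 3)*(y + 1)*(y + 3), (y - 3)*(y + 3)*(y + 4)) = y^2 - 9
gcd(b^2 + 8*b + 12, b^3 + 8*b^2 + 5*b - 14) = b + 2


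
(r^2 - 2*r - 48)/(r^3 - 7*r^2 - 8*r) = (r + 6)/(r*(r + 1))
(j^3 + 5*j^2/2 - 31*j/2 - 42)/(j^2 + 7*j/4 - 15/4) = 2*(2*j^2 - j - 28)/(4*j - 5)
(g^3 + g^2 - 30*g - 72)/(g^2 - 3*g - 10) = (-g^3 - g^2 + 30*g + 72)/(-g^2 + 3*g + 10)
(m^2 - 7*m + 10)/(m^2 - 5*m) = (m - 2)/m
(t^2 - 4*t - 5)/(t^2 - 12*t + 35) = (t + 1)/(t - 7)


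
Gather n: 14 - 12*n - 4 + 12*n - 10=0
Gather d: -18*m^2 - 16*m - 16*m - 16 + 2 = -18*m^2 - 32*m - 14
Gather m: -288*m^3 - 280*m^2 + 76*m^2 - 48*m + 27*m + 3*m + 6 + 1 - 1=-288*m^3 - 204*m^2 - 18*m + 6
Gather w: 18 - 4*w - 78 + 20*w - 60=16*w - 120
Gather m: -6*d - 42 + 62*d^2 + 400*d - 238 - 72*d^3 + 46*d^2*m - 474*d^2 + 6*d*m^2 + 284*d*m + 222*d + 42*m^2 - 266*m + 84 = -72*d^3 - 412*d^2 + 616*d + m^2*(6*d + 42) + m*(46*d^2 + 284*d - 266) - 196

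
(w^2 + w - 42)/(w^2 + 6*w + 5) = (w^2 + w - 42)/(w^2 + 6*w + 5)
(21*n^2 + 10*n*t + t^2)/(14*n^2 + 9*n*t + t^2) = (3*n + t)/(2*n + t)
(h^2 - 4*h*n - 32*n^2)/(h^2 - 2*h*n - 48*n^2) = (h + 4*n)/(h + 6*n)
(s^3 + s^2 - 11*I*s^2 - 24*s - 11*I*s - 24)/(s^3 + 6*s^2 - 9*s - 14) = (s^2 - 11*I*s - 24)/(s^2 + 5*s - 14)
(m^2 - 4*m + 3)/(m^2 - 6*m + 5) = (m - 3)/(m - 5)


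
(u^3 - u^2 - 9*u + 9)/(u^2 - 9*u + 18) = (u^2 + 2*u - 3)/(u - 6)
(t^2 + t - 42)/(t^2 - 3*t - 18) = (t + 7)/(t + 3)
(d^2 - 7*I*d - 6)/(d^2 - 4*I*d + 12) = (d - I)/(d + 2*I)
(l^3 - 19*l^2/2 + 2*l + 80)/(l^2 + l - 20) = (l^2 - 11*l/2 - 20)/(l + 5)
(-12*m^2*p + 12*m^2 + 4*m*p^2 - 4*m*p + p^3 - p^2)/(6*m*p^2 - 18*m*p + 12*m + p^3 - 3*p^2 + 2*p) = (-2*m + p)/(p - 2)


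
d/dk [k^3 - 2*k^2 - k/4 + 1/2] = 3*k^2 - 4*k - 1/4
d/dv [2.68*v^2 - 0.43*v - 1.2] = 5.36*v - 0.43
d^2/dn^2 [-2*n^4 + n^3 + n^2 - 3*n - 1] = -24*n^2 + 6*n + 2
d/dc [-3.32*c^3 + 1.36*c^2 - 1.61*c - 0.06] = -9.96*c^2 + 2.72*c - 1.61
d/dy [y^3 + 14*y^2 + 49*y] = 3*y^2 + 28*y + 49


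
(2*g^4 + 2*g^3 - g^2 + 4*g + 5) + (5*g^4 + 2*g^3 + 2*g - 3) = 7*g^4 + 4*g^3 - g^2 + 6*g + 2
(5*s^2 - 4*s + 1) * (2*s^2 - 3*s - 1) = 10*s^4 - 23*s^3 + 9*s^2 + s - 1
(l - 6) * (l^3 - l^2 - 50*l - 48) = l^4 - 7*l^3 - 44*l^2 + 252*l + 288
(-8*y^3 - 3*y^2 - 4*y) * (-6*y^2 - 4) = 48*y^5 + 18*y^4 + 56*y^3 + 12*y^2 + 16*y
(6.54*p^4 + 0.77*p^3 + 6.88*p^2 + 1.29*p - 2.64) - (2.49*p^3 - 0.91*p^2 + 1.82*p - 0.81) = 6.54*p^4 - 1.72*p^3 + 7.79*p^2 - 0.53*p - 1.83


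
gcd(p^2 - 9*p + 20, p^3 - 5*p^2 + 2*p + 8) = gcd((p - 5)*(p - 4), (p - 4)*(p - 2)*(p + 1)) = p - 4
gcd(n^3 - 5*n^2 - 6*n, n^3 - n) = n^2 + n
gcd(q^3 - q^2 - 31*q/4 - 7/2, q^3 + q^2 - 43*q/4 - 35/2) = q^2 - 3*q/2 - 7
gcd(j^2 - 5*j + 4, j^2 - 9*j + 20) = j - 4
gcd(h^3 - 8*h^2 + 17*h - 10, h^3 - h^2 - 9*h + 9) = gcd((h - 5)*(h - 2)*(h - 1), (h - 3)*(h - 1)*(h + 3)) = h - 1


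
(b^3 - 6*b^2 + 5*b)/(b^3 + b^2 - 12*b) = (b^2 - 6*b + 5)/(b^2 + b - 12)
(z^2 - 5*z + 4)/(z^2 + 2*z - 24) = (z - 1)/(z + 6)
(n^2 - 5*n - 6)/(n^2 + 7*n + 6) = (n - 6)/(n + 6)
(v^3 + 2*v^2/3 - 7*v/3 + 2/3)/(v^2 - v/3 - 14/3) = (3*v^2 - 4*v + 1)/(3*v - 7)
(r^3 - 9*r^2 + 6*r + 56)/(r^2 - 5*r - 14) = r - 4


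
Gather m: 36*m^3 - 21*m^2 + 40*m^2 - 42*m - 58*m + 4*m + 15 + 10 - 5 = 36*m^3 + 19*m^2 - 96*m + 20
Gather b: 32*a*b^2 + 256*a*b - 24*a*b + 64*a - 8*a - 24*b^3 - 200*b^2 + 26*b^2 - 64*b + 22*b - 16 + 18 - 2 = 56*a - 24*b^3 + b^2*(32*a - 174) + b*(232*a - 42)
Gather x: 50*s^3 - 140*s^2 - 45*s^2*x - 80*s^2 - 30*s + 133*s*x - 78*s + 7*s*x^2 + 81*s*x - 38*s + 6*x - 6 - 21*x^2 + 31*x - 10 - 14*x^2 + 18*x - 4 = 50*s^3 - 220*s^2 - 146*s + x^2*(7*s - 35) + x*(-45*s^2 + 214*s + 55) - 20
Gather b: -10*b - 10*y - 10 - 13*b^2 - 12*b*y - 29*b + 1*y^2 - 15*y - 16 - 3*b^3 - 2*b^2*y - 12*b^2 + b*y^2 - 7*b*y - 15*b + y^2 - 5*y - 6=-3*b^3 + b^2*(-2*y - 25) + b*(y^2 - 19*y - 54) + 2*y^2 - 30*y - 32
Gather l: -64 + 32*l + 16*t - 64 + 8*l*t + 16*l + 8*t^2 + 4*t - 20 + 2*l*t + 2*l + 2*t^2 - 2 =l*(10*t + 50) + 10*t^2 + 20*t - 150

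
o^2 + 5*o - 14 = (o - 2)*(o + 7)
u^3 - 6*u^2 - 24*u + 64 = (u - 8)*(u - 2)*(u + 4)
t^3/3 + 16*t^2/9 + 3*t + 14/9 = (t/3 + 1/3)*(t + 2)*(t + 7/3)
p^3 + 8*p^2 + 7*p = p*(p + 1)*(p + 7)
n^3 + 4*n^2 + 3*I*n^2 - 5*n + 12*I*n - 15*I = (n - 1)*(n + 5)*(n + 3*I)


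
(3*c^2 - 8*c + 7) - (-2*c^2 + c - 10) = 5*c^2 - 9*c + 17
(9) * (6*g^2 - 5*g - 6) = 54*g^2 - 45*g - 54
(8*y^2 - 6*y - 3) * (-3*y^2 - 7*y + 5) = -24*y^4 - 38*y^3 + 91*y^2 - 9*y - 15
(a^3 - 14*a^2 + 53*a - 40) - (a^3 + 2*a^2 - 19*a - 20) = -16*a^2 + 72*a - 20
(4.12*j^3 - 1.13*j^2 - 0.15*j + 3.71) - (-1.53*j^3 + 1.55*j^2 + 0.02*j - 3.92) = 5.65*j^3 - 2.68*j^2 - 0.17*j + 7.63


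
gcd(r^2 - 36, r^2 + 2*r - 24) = r + 6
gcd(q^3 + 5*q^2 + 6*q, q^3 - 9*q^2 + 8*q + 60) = q + 2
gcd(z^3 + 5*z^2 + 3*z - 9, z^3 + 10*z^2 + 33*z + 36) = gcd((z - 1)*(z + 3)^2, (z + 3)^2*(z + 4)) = z^2 + 6*z + 9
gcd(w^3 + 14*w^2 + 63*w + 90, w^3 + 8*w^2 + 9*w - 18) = w^2 + 9*w + 18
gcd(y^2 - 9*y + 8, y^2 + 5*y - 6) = y - 1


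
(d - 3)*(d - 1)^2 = d^3 - 5*d^2 + 7*d - 3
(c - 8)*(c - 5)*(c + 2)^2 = c^4 - 9*c^3 - 8*c^2 + 108*c + 160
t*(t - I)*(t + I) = t^3 + t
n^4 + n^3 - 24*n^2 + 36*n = n*(n - 3)*(n - 2)*(n + 6)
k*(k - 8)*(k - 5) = k^3 - 13*k^2 + 40*k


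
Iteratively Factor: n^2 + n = (n + 1)*(n)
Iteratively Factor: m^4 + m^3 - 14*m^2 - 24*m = (m)*(m^3 + m^2 - 14*m - 24) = m*(m + 2)*(m^2 - m - 12) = m*(m + 2)*(m + 3)*(m - 4)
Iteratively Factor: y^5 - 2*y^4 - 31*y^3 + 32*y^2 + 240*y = (y + 4)*(y^4 - 6*y^3 - 7*y^2 + 60*y) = y*(y + 4)*(y^3 - 6*y^2 - 7*y + 60) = y*(y + 3)*(y + 4)*(y^2 - 9*y + 20) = y*(y - 4)*(y + 3)*(y + 4)*(y - 5)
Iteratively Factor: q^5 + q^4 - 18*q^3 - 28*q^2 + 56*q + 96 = (q + 3)*(q^4 - 2*q^3 - 12*q^2 + 8*q + 32) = (q - 4)*(q + 3)*(q^3 + 2*q^2 - 4*q - 8) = (q - 4)*(q + 2)*(q + 3)*(q^2 - 4) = (q - 4)*(q - 2)*(q + 2)*(q + 3)*(q + 2)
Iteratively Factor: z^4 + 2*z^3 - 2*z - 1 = (z + 1)*(z^3 + z^2 - z - 1) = (z + 1)^2*(z^2 - 1) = (z - 1)*(z + 1)^2*(z + 1)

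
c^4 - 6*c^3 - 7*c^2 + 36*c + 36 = (c - 6)*(c - 3)*(c + 1)*(c + 2)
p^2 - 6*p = p*(p - 6)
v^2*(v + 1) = v^3 + v^2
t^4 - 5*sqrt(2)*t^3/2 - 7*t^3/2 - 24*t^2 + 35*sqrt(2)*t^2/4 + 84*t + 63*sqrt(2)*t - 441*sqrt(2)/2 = (t - 7/2)*(t - 3*sqrt(2))^2*(t + 7*sqrt(2)/2)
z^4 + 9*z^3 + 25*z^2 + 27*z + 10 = (z + 1)^2*(z + 2)*(z + 5)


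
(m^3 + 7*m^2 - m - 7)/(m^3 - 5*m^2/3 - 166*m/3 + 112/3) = 3*(m^2 - 1)/(3*m^2 - 26*m + 16)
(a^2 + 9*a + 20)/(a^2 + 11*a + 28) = (a + 5)/(a + 7)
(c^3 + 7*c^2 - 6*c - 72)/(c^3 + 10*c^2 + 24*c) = (c - 3)/c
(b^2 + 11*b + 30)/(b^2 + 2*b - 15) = (b + 6)/(b - 3)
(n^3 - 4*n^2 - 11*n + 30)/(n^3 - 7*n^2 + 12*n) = (n^3 - 4*n^2 - 11*n + 30)/(n*(n^2 - 7*n + 12))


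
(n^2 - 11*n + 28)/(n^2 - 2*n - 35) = (n - 4)/(n + 5)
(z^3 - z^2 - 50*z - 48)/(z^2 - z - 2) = (z^2 - 2*z - 48)/(z - 2)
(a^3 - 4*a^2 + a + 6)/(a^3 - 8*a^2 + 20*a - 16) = (a^2 - 2*a - 3)/(a^2 - 6*a + 8)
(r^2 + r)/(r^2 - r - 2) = r/(r - 2)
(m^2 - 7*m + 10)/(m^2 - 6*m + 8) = (m - 5)/(m - 4)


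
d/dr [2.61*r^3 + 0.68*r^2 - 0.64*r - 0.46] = 7.83*r^2 + 1.36*r - 0.64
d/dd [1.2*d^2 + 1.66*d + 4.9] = 2.4*d + 1.66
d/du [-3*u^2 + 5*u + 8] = 5 - 6*u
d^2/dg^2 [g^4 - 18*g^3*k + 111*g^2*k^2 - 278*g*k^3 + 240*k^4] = 12*g^2 - 108*g*k + 222*k^2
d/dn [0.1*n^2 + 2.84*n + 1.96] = 0.2*n + 2.84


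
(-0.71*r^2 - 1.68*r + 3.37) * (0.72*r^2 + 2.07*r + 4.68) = -0.5112*r^4 - 2.6793*r^3 - 4.374*r^2 - 0.8865*r + 15.7716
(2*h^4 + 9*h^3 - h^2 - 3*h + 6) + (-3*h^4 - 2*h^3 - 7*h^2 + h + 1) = -h^4 + 7*h^3 - 8*h^2 - 2*h + 7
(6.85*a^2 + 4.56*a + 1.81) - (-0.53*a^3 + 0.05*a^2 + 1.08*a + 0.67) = 0.53*a^3 + 6.8*a^2 + 3.48*a + 1.14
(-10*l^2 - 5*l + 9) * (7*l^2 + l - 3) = -70*l^4 - 45*l^3 + 88*l^2 + 24*l - 27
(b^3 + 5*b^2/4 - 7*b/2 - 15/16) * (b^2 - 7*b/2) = b^5 - 9*b^4/4 - 63*b^3/8 + 181*b^2/16 + 105*b/32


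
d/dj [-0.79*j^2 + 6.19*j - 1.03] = 6.19 - 1.58*j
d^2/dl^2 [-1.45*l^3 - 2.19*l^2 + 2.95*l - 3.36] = -8.7*l - 4.38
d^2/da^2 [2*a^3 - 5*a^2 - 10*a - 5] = 12*a - 10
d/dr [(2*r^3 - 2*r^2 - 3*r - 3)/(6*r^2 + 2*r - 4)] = (6*r^4 + 4*r^3 - 5*r^2 + 26*r + 9)/(2*(9*r^4 + 6*r^3 - 11*r^2 - 4*r + 4))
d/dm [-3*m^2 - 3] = -6*m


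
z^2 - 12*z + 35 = (z - 7)*(z - 5)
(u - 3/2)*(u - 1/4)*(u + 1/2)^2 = u^4 - 3*u^3/4 - 9*u^2/8 - u/16 + 3/32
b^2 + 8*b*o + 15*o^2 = (b + 3*o)*(b + 5*o)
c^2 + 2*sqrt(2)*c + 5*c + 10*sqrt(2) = (c + 5)*(c + 2*sqrt(2))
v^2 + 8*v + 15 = (v + 3)*(v + 5)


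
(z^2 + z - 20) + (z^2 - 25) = 2*z^2 + z - 45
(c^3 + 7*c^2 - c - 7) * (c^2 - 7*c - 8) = c^5 - 58*c^3 - 56*c^2 + 57*c + 56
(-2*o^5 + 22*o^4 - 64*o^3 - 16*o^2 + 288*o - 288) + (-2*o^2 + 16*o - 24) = -2*o^5 + 22*o^4 - 64*o^3 - 18*o^2 + 304*o - 312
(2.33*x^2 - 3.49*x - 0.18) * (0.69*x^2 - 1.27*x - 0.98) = 1.6077*x^4 - 5.3672*x^3 + 2.0247*x^2 + 3.6488*x + 0.1764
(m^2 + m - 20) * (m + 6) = m^3 + 7*m^2 - 14*m - 120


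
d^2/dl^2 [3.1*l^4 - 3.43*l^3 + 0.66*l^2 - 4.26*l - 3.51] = 37.2*l^2 - 20.58*l + 1.32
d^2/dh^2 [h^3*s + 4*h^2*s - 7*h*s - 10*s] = 2*s*(3*h + 4)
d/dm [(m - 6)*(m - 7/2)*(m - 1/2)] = 3*m^2 - 20*m + 103/4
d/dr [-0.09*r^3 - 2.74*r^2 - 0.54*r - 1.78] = -0.27*r^2 - 5.48*r - 0.54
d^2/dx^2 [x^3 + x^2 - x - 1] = 6*x + 2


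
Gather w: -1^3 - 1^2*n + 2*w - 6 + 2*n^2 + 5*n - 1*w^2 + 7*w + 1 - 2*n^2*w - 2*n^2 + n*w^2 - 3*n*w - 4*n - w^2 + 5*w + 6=w^2*(n - 2) + w*(-2*n^2 - 3*n + 14)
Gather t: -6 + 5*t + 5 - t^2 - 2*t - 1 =-t^2 + 3*t - 2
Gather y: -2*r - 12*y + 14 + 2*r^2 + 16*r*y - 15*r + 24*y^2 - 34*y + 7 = 2*r^2 - 17*r + 24*y^2 + y*(16*r - 46) + 21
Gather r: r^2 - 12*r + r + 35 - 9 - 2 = r^2 - 11*r + 24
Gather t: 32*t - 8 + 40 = 32*t + 32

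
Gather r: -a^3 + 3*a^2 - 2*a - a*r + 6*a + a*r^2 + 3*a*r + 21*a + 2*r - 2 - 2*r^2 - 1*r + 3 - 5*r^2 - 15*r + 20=-a^3 + 3*a^2 + 25*a + r^2*(a - 7) + r*(2*a - 14) + 21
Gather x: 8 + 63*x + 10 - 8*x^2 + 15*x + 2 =-8*x^2 + 78*x + 20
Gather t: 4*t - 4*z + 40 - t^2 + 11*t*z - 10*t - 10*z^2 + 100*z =-t^2 + t*(11*z - 6) - 10*z^2 + 96*z + 40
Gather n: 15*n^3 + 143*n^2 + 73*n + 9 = 15*n^3 + 143*n^2 + 73*n + 9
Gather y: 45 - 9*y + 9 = 54 - 9*y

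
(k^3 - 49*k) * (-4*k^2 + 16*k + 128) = -4*k^5 + 16*k^4 + 324*k^3 - 784*k^2 - 6272*k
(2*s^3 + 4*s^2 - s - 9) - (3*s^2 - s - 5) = 2*s^3 + s^2 - 4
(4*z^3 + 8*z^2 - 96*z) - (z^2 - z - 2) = 4*z^3 + 7*z^2 - 95*z + 2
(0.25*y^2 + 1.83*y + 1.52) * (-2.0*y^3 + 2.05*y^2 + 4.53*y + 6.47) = -0.5*y^5 - 3.1475*y^4 + 1.844*y^3 + 13.0234*y^2 + 18.7257*y + 9.8344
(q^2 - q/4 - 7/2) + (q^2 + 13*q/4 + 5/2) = 2*q^2 + 3*q - 1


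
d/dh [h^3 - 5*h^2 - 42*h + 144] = 3*h^2 - 10*h - 42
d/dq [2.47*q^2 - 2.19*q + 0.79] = 4.94*q - 2.19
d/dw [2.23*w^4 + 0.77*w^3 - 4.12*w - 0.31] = 8.92*w^3 + 2.31*w^2 - 4.12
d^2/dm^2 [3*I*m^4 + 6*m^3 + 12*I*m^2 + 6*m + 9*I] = 36*I*m^2 + 36*m + 24*I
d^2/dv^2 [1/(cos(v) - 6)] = (sin(v)^2 - 6*cos(v) + 1)/(cos(v) - 6)^3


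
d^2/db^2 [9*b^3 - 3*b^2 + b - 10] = 54*b - 6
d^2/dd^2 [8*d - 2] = 0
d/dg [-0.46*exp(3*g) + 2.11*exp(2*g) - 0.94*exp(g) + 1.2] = (-1.38*exp(2*g) + 4.22*exp(g) - 0.94)*exp(g)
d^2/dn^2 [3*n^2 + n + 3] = 6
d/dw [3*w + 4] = 3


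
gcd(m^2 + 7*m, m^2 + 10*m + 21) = m + 7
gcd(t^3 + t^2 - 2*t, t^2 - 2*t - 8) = t + 2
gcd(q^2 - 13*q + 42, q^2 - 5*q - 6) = q - 6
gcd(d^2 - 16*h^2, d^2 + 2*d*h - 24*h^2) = d - 4*h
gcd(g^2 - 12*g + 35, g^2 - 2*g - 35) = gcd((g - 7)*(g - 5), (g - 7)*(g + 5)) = g - 7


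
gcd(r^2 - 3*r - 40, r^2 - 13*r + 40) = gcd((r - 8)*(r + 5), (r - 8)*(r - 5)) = r - 8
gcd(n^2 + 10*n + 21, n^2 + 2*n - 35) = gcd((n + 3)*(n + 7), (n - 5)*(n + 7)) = n + 7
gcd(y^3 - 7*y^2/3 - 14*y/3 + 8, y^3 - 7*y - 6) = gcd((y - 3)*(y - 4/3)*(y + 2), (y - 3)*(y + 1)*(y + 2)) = y^2 - y - 6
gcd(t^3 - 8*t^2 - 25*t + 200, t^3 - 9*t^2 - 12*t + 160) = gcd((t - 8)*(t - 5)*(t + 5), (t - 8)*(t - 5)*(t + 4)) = t^2 - 13*t + 40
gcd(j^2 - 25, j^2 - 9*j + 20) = j - 5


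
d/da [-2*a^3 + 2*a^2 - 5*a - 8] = -6*a^2 + 4*a - 5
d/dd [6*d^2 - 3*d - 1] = 12*d - 3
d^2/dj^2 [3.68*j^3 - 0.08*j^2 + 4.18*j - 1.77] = 22.08*j - 0.16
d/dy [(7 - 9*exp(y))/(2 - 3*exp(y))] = 3*exp(y)/(3*exp(y) - 2)^2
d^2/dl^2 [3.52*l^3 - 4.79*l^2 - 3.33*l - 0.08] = 21.12*l - 9.58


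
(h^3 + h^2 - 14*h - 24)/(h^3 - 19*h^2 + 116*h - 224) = (h^2 + 5*h + 6)/(h^2 - 15*h + 56)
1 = 1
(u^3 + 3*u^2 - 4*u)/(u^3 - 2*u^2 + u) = (u + 4)/(u - 1)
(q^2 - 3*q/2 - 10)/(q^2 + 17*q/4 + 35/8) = 4*(q - 4)/(4*q + 7)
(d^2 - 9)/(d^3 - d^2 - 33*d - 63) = (d - 3)/(d^2 - 4*d - 21)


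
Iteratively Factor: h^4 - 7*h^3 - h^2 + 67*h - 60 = (h - 1)*(h^3 - 6*h^2 - 7*h + 60) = (h - 1)*(h + 3)*(h^2 - 9*h + 20) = (h - 4)*(h - 1)*(h + 3)*(h - 5)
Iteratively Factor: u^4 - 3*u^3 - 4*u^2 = (u - 4)*(u^3 + u^2) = u*(u - 4)*(u^2 + u) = u^2*(u - 4)*(u + 1)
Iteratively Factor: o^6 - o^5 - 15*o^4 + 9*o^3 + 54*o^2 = (o - 3)*(o^5 + 2*o^4 - 9*o^3 - 18*o^2) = o*(o - 3)*(o^4 + 2*o^3 - 9*o^2 - 18*o) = o^2*(o - 3)*(o^3 + 2*o^2 - 9*o - 18) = o^2*(o - 3)*(o + 3)*(o^2 - o - 6) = o^2*(o - 3)*(o + 2)*(o + 3)*(o - 3)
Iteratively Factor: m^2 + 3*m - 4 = (m - 1)*(m + 4)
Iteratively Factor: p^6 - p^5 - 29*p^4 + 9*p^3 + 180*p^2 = (p + 4)*(p^5 - 5*p^4 - 9*p^3 + 45*p^2) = (p - 3)*(p + 4)*(p^4 - 2*p^3 - 15*p^2) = p*(p - 3)*(p + 4)*(p^3 - 2*p^2 - 15*p) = p*(p - 5)*(p - 3)*(p + 4)*(p^2 + 3*p) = p^2*(p - 5)*(p - 3)*(p + 4)*(p + 3)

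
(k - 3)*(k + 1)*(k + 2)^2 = k^4 + 2*k^3 - 7*k^2 - 20*k - 12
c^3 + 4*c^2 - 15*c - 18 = (c - 3)*(c + 1)*(c + 6)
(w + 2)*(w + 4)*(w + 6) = w^3 + 12*w^2 + 44*w + 48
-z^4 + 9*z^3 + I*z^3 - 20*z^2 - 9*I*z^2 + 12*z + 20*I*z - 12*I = (z - 6)*(z - 2)*(I*z + 1)*(I*z - I)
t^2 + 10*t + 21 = (t + 3)*(t + 7)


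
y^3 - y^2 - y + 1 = (y - 1)^2*(y + 1)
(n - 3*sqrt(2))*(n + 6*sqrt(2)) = n^2 + 3*sqrt(2)*n - 36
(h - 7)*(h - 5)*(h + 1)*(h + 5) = h^4 - 6*h^3 - 32*h^2 + 150*h + 175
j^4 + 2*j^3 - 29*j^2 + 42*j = j*(j - 3)*(j - 2)*(j + 7)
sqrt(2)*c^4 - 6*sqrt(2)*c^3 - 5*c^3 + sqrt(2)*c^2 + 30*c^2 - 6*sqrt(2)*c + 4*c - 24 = (c - 6)*(c - 2*sqrt(2))*(c - sqrt(2))*(sqrt(2)*c + 1)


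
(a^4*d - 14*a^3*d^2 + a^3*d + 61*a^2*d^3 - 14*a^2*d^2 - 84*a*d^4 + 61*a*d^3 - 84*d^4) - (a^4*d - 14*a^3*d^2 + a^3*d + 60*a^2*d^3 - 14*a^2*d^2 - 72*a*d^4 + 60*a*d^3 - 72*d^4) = a^2*d^3 - 12*a*d^4 + a*d^3 - 12*d^4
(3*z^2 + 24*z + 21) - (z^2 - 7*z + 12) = 2*z^2 + 31*z + 9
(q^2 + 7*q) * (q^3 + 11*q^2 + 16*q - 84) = q^5 + 18*q^4 + 93*q^3 + 28*q^2 - 588*q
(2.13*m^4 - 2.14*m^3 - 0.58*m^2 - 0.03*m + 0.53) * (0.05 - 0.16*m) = -0.3408*m^5 + 0.4489*m^4 - 0.0142*m^3 - 0.0242*m^2 - 0.0863*m + 0.0265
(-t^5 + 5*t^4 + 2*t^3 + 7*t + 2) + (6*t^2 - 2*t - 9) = -t^5 + 5*t^4 + 2*t^3 + 6*t^2 + 5*t - 7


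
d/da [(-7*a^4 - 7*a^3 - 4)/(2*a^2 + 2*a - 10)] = (-7*a^2*(4*a + 3)*(a^2 + a - 5) + (2*a + 1)*(7*a^4 + 7*a^3 + 4))/(2*(a^2 + a - 5)^2)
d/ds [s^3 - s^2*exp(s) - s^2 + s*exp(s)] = -s^2*exp(s) + 3*s^2 - s*exp(s) - 2*s + exp(s)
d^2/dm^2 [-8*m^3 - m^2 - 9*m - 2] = -48*m - 2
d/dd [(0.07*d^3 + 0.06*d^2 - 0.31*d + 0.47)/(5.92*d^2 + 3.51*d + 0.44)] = (0.4144*d^4 + 0.4914*d^3 + 2.1382*d^2 - 5.512*d - 1.7861)/(35.0464*d^4 + 41.5584*d^3 + 17.5297*d^2 + 3.0888*d + 0.1936)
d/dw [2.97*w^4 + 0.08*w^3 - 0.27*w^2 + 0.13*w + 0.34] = 11.88*w^3 + 0.24*w^2 - 0.54*w + 0.13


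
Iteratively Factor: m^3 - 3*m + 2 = (m + 2)*(m^2 - 2*m + 1) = (m - 1)*(m + 2)*(m - 1)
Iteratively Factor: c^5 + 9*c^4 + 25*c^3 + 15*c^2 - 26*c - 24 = (c + 2)*(c^4 + 7*c^3 + 11*c^2 - 7*c - 12) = (c - 1)*(c + 2)*(c^3 + 8*c^2 + 19*c + 12) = (c - 1)*(c + 2)*(c + 3)*(c^2 + 5*c + 4) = (c - 1)*(c + 2)*(c + 3)*(c + 4)*(c + 1)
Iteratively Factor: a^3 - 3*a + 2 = (a - 1)*(a^2 + a - 2) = (a - 1)*(a + 2)*(a - 1)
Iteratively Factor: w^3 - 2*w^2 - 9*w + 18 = (w - 2)*(w^2 - 9) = (w - 3)*(w - 2)*(w + 3)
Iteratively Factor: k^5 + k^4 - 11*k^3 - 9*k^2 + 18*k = (k)*(k^4 + k^3 - 11*k^2 - 9*k + 18) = k*(k - 3)*(k^3 + 4*k^2 + k - 6) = k*(k - 3)*(k + 3)*(k^2 + k - 2) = k*(k - 3)*(k - 1)*(k + 3)*(k + 2)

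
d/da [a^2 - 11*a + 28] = 2*a - 11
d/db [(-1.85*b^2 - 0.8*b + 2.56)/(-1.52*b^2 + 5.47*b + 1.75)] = (-11.3355*b^2 + 1.3074*b - 15.4032)/(2.3104*b^4 - 16.6288*b^3 + 24.6009*b^2 + 19.145*b + 3.0625)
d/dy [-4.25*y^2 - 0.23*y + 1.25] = -8.5*y - 0.23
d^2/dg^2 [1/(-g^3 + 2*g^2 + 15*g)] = 2*(g*(3*g - 2)*(-g^2 + 2*g + 15) + (-3*g^2 + 4*g + 15)^2)/(g^3*(-g^2 + 2*g + 15)^3)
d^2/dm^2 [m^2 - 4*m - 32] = 2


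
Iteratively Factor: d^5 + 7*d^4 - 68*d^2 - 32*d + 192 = (d + 4)*(d^4 + 3*d^3 - 12*d^2 - 20*d + 48) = (d + 4)^2*(d^3 - d^2 - 8*d + 12) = (d + 3)*(d + 4)^2*(d^2 - 4*d + 4) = (d - 2)*(d + 3)*(d + 4)^2*(d - 2)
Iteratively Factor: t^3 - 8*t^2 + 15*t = (t)*(t^2 - 8*t + 15) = t*(t - 3)*(t - 5)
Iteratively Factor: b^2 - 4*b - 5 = (b - 5)*(b + 1)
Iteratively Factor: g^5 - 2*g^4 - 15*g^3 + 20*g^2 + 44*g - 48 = (g + 2)*(g^4 - 4*g^3 - 7*g^2 + 34*g - 24) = (g - 4)*(g + 2)*(g^3 - 7*g + 6) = (g - 4)*(g + 2)*(g + 3)*(g^2 - 3*g + 2) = (g - 4)*(g - 2)*(g + 2)*(g + 3)*(g - 1)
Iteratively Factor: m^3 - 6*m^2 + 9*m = (m)*(m^2 - 6*m + 9) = m*(m - 3)*(m - 3)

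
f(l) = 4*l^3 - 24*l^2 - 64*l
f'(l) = 12*l^2 - 48*l - 64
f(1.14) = -98.22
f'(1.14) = -103.12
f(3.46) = -343.07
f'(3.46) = -86.42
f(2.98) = -298.00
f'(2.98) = -100.48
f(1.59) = -146.36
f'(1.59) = -109.98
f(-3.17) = -165.71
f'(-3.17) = 208.75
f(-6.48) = -1681.44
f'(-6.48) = 750.92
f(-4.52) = -570.43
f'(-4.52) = 398.12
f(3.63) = -357.24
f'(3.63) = -80.12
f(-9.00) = -4284.00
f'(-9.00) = 1340.00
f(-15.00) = -17940.00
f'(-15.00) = 3356.00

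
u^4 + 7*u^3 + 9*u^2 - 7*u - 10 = (u - 1)*(u + 1)*(u + 2)*(u + 5)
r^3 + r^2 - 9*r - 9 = (r - 3)*(r + 1)*(r + 3)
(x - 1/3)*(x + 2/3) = x^2 + x/3 - 2/9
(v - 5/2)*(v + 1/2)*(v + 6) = v^3 + 4*v^2 - 53*v/4 - 15/2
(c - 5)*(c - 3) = c^2 - 8*c + 15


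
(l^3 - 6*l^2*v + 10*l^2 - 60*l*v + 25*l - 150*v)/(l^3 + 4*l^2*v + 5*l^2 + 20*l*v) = (l^2 - 6*l*v + 5*l - 30*v)/(l*(l + 4*v))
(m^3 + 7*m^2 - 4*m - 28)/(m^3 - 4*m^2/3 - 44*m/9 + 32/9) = 9*(m^2 + 5*m - 14)/(9*m^2 - 30*m + 16)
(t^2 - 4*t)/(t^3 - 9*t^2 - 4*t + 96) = t/(t^2 - 5*t - 24)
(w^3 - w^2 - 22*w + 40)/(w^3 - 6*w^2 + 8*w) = (w + 5)/w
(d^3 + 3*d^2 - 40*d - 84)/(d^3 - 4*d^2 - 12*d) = (d + 7)/d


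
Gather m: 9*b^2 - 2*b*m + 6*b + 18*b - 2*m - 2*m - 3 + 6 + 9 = 9*b^2 + 24*b + m*(-2*b - 4) + 12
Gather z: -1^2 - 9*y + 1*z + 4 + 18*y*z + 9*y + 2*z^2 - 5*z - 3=2*z^2 + z*(18*y - 4)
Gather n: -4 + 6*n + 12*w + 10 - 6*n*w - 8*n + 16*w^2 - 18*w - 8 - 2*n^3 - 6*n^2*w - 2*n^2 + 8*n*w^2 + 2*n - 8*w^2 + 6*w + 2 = -2*n^3 + n^2*(-6*w - 2) + n*(8*w^2 - 6*w) + 8*w^2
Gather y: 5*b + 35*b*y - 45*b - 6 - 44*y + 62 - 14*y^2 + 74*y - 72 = -40*b - 14*y^2 + y*(35*b + 30) - 16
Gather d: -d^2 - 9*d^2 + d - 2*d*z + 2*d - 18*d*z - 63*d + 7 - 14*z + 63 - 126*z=-10*d^2 + d*(-20*z - 60) - 140*z + 70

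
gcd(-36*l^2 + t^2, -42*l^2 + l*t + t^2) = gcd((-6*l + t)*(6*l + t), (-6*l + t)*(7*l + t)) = -6*l + t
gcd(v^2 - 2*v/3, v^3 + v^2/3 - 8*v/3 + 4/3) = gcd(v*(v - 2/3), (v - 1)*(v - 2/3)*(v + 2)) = v - 2/3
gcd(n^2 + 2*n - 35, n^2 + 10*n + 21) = n + 7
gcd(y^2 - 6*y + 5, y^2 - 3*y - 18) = 1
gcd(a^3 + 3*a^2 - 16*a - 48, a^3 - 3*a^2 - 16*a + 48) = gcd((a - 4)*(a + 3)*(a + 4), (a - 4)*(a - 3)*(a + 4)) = a^2 - 16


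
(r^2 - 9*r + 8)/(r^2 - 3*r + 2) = (r - 8)/(r - 2)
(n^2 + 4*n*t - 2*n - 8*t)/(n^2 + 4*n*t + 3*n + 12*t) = (n - 2)/(n + 3)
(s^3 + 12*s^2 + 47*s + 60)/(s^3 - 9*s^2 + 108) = (s^2 + 9*s + 20)/(s^2 - 12*s + 36)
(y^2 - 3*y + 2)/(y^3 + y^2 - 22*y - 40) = (y^2 - 3*y + 2)/(y^3 + y^2 - 22*y - 40)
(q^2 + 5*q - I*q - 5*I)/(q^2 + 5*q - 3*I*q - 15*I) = (q - I)/(q - 3*I)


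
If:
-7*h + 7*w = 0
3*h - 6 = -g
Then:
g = 6 - 3*w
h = w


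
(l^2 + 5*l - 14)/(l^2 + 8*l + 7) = (l - 2)/(l + 1)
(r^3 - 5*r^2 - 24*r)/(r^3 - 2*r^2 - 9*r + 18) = r*(r - 8)/(r^2 - 5*r + 6)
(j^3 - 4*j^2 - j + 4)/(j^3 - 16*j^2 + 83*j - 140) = (j^2 - 1)/(j^2 - 12*j + 35)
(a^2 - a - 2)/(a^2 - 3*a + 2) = (a + 1)/(a - 1)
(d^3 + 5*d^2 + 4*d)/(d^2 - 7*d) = (d^2 + 5*d + 4)/(d - 7)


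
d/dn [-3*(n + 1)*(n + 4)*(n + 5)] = -9*n^2 - 60*n - 87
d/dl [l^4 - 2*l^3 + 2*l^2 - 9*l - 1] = 4*l^3 - 6*l^2 + 4*l - 9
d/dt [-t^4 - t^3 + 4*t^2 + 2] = t*(-4*t^2 - 3*t + 8)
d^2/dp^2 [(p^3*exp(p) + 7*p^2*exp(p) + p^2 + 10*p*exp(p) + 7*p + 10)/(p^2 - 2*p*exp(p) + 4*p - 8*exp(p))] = (2*((p*exp(p) + 6*exp(p) - 1)*(p^3*exp(p) + 7*p^2*exp(p) + p^2 + 10*p*exp(p) + 7*p + 10) + 2*(p*exp(p) - p + 5*exp(p) - 2)*(p^3*exp(p) + 10*p^2*exp(p) + 24*p*exp(p) + 2*p + 10*exp(p) + 7))*(p^2 - 2*p*exp(p) + 4*p - 8*exp(p)) + (p^2 - 2*p*exp(p) + 4*p - 8*exp(p))^2*(p^3*exp(p) + 13*p^2*exp(p) + 44*p*exp(p) + 34*exp(p) + 2) + 8*(p*exp(p) - p + 5*exp(p) - 2)^2*(p^3*exp(p) + 7*p^2*exp(p) + p^2 + 10*p*exp(p) + 7*p + 10))/(p^2 - 2*p*exp(p) + 4*p - 8*exp(p))^3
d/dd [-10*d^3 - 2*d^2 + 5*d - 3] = -30*d^2 - 4*d + 5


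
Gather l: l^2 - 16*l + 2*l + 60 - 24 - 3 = l^2 - 14*l + 33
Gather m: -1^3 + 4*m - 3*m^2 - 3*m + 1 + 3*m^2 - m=0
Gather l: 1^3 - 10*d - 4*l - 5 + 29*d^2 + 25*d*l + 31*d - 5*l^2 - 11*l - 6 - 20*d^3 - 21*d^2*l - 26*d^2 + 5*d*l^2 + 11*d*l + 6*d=-20*d^3 + 3*d^2 + 27*d + l^2*(5*d - 5) + l*(-21*d^2 + 36*d - 15) - 10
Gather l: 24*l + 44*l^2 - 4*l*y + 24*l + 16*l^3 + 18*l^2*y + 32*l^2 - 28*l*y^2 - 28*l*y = 16*l^3 + l^2*(18*y + 76) + l*(-28*y^2 - 32*y + 48)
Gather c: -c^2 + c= -c^2 + c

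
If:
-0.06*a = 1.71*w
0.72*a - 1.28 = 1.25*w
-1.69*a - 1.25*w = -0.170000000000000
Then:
No Solution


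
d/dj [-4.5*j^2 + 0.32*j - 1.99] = 0.32 - 9.0*j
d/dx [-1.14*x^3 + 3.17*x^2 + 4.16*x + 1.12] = -3.42*x^2 + 6.34*x + 4.16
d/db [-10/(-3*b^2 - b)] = 10*(-6*b - 1)/(b^2*(3*b + 1)^2)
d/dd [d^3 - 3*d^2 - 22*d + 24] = 3*d^2 - 6*d - 22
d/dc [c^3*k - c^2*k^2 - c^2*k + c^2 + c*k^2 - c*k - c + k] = 3*c^2*k - 2*c*k^2 - 2*c*k + 2*c + k^2 - k - 1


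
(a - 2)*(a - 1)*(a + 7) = a^3 + 4*a^2 - 19*a + 14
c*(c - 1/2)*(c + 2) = c^3 + 3*c^2/2 - c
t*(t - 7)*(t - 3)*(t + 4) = t^4 - 6*t^3 - 19*t^2 + 84*t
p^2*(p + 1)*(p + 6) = p^4 + 7*p^3 + 6*p^2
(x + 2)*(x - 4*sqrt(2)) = x^2 - 4*sqrt(2)*x + 2*x - 8*sqrt(2)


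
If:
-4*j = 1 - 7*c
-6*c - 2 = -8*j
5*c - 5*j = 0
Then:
No Solution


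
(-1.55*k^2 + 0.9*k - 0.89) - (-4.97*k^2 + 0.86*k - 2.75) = 3.42*k^2 + 0.04*k + 1.86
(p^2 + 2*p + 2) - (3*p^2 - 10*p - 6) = -2*p^2 + 12*p + 8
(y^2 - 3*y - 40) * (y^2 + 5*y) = y^4 + 2*y^3 - 55*y^2 - 200*y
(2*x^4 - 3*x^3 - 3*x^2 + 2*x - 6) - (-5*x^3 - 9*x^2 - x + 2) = 2*x^4 + 2*x^3 + 6*x^2 + 3*x - 8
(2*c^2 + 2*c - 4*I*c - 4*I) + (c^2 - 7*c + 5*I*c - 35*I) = 3*c^2 - 5*c + I*c - 39*I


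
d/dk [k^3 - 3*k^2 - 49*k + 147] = 3*k^2 - 6*k - 49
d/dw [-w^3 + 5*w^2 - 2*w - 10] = -3*w^2 + 10*w - 2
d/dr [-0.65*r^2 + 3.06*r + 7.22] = 3.06 - 1.3*r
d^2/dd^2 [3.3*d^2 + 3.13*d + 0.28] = 6.60000000000000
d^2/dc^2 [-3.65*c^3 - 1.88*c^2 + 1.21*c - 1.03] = -21.9*c - 3.76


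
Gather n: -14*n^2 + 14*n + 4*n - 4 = -14*n^2 + 18*n - 4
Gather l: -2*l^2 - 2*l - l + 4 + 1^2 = -2*l^2 - 3*l + 5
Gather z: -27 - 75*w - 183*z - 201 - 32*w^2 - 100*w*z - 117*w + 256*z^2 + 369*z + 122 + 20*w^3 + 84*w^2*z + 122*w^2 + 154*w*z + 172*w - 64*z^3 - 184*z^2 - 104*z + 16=20*w^3 + 90*w^2 - 20*w - 64*z^3 + 72*z^2 + z*(84*w^2 + 54*w + 82) - 90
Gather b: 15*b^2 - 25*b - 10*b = 15*b^2 - 35*b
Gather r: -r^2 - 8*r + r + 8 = -r^2 - 7*r + 8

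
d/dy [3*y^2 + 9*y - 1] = 6*y + 9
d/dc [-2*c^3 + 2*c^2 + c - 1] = -6*c^2 + 4*c + 1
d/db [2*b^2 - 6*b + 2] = 4*b - 6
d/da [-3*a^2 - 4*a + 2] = -6*a - 4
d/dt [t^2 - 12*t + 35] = 2*t - 12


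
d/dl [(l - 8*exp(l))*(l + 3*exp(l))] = -5*l*exp(l) + 2*l - 48*exp(2*l) - 5*exp(l)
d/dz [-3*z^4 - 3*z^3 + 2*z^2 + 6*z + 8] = -12*z^3 - 9*z^2 + 4*z + 6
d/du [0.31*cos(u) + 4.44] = -0.31*sin(u)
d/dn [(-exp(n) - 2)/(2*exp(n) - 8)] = 3*exp(n)/(exp(n) - 4)^2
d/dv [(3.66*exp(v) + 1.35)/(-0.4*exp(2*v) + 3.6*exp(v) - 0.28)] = (1.464*exp(2*v) + 1.08*exp(v) - 5.8848)*exp(v)/(0.16*exp(4*v) - 2.88*exp(3*v) + 13.184*exp(2*v) - 2.016*exp(v) + 0.0784)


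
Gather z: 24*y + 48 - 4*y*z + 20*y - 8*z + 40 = 44*y + z*(-4*y - 8) + 88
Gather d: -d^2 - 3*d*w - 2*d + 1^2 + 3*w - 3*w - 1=-d^2 + d*(-3*w - 2)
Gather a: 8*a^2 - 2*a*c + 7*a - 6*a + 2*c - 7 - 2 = 8*a^2 + a*(1 - 2*c) + 2*c - 9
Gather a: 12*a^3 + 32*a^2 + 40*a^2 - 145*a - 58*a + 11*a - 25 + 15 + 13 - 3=12*a^3 + 72*a^2 - 192*a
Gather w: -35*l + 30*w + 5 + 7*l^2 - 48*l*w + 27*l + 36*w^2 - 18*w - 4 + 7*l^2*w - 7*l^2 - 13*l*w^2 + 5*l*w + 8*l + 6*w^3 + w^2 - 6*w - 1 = 6*w^3 + w^2*(37 - 13*l) + w*(7*l^2 - 43*l + 6)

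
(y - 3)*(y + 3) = y^2 - 9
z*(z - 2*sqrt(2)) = z^2 - 2*sqrt(2)*z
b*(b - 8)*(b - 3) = b^3 - 11*b^2 + 24*b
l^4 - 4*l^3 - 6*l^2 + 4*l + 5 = (l - 5)*(l - 1)*(l + 1)^2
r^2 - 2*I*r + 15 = (r - 5*I)*(r + 3*I)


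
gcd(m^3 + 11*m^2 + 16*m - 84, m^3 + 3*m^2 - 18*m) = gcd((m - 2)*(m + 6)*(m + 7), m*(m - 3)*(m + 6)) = m + 6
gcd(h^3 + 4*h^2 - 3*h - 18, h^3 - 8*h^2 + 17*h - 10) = h - 2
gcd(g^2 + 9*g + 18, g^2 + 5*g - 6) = g + 6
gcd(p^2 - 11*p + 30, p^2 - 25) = p - 5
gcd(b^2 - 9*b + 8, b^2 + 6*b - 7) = b - 1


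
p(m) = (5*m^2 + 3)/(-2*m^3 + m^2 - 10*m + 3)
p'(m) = 10*m/(-2*m^3 + m^2 - 10*m + 3) + (5*m^2 + 3)*(6*m^2 - 2*m + 10)/(-2*m^3 + m^2 - 10*m + 3)^2 = 2*(5*m^4 - 16*m^2 + 12*m + 15)/(4*m^6 - 4*m^5 + 41*m^4 - 32*m^3 + 106*m^2 - 60*m + 9)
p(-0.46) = 0.51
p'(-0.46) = 0.20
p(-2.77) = 0.51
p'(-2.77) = 0.05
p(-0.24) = 0.60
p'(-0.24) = 0.75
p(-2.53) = 0.52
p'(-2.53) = 0.04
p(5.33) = -0.45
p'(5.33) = 0.07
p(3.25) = -0.64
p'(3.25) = 0.12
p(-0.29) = 0.57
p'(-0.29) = 0.56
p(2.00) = -0.79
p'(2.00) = 0.13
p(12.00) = -0.21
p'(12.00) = 0.02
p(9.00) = -0.28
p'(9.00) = 0.03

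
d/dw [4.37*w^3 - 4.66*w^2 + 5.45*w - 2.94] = 13.11*w^2 - 9.32*w + 5.45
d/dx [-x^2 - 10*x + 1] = -2*x - 10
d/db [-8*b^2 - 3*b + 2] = -16*b - 3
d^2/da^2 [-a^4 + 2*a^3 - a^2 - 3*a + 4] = -12*a^2 + 12*a - 2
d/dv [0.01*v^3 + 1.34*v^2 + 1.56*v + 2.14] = 0.03*v^2 + 2.68*v + 1.56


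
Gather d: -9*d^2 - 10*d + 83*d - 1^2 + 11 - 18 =-9*d^2 + 73*d - 8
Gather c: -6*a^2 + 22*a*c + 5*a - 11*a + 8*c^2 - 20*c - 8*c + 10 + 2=-6*a^2 - 6*a + 8*c^2 + c*(22*a - 28) + 12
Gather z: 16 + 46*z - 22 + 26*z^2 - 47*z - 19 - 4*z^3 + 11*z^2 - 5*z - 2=-4*z^3 + 37*z^2 - 6*z - 27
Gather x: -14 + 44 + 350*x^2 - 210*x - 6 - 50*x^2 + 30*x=300*x^2 - 180*x + 24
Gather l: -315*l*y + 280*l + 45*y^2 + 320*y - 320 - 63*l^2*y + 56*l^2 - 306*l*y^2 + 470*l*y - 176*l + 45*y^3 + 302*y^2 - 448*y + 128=l^2*(56 - 63*y) + l*(-306*y^2 + 155*y + 104) + 45*y^3 + 347*y^2 - 128*y - 192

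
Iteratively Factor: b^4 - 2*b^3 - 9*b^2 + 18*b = (b + 3)*(b^3 - 5*b^2 + 6*b) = (b - 2)*(b + 3)*(b^2 - 3*b) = b*(b - 2)*(b + 3)*(b - 3)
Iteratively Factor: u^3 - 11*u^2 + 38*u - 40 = (u - 5)*(u^2 - 6*u + 8) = (u - 5)*(u - 2)*(u - 4)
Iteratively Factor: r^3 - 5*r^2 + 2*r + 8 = (r - 2)*(r^2 - 3*r - 4) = (r - 2)*(r + 1)*(r - 4)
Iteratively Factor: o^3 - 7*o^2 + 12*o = (o - 4)*(o^2 - 3*o) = o*(o - 4)*(o - 3)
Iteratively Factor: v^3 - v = (v - 1)*(v^2 + v) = v*(v - 1)*(v + 1)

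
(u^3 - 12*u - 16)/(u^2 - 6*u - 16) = (u^2 - 2*u - 8)/(u - 8)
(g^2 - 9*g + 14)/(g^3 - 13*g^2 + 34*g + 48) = (g^2 - 9*g + 14)/(g^3 - 13*g^2 + 34*g + 48)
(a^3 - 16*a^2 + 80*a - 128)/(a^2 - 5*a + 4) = (a^2 - 12*a + 32)/(a - 1)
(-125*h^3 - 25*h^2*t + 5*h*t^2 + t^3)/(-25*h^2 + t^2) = 5*h + t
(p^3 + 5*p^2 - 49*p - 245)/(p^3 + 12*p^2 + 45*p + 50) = (p^2 - 49)/(p^2 + 7*p + 10)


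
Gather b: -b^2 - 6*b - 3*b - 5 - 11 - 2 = -b^2 - 9*b - 18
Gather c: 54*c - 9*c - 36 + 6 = 45*c - 30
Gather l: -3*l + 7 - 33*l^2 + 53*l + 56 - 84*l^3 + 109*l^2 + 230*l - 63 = -84*l^3 + 76*l^2 + 280*l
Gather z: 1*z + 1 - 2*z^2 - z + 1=2 - 2*z^2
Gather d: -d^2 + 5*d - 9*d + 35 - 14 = -d^2 - 4*d + 21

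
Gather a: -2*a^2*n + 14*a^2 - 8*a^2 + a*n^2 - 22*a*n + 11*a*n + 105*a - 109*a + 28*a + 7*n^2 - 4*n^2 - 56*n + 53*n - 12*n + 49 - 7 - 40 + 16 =a^2*(6 - 2*n) + a*(n^2 - 11*n + 24) + 3*n^2 - 15*n + 18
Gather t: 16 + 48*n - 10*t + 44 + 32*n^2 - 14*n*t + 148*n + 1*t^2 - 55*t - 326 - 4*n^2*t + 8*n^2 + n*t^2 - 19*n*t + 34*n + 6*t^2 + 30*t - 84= 40*n^2 + 230*n + t^2*(n + 7) + t*(-4*n^2 - 33*n - 35) - 350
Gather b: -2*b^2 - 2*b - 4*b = -2*b^2 - 6*b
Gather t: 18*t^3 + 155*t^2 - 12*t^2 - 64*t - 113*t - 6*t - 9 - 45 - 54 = 18*t^3 + 143*t^2 - 183*t - 108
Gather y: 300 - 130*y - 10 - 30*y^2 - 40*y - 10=-30*y^2 - 170*y + 280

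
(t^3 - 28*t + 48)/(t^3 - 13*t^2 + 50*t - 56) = (t + 6)/(t - 7)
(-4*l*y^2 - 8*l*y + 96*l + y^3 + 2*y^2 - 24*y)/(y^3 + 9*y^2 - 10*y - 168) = (-4*l + y)/(y + 7)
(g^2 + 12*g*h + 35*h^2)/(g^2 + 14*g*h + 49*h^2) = (g + 5*h)/(g + 7*h)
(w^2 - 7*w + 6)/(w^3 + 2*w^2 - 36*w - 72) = (w - 1)/(w^2 + 8*w + 12)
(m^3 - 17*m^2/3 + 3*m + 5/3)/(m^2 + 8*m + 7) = (3*m^3 - 17*m^2 + 9*m + 5)/(3*(m^2 + 8*m + 7))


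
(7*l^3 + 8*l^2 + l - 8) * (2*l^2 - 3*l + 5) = 14*l^5 - 5*l^4 + 13*l^3 + 21*l^2 + 29*l - 40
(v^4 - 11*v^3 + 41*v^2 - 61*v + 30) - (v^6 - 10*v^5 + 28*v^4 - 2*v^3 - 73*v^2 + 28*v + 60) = -v^6 + 10*v^5 - 27*v^4 - 9*v^3 + 114*v^2 - 89*v - 30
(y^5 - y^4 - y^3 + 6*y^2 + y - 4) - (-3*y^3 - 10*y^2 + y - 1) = y^5 - y^4 + 2*y^3 + 16*y^2 - 3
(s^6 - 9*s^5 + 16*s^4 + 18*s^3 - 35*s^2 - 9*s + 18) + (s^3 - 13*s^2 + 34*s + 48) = s^6 - 9*s^5 + 16*s^4 + 19*s^3 - 48*s^2 + 25*s + 66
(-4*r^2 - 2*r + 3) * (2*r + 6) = -8*r^3 - 28*r^2 - 6*r + 18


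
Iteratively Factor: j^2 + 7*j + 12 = (j + 3)*(j + 4)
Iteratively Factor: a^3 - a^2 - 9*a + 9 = (a - 3)*(a^2 + 2*a - 3) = (a - 3)*(a + 3)*(a - 1)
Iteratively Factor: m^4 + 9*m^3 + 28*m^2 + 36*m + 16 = (m + 2)*(m^3 + 7*m^2 + 14*m + 8) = (m + 1)*(m + 2)*(m^2 + 6*m + 8) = (m + 1)*(m + 2)*(m + 4)*(m + 2)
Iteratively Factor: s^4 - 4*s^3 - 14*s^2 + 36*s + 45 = (s - 3)*(s^3 - s^2 - 17*s - 15) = (s - 5)*(s - 3)*(s^2 + 4*s + 3) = (s - 5)*(s - 3)*(s + 1)*(s + 3)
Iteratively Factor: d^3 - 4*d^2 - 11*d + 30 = (d - 5)*(d^2 + d - 6) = (d - 5)*(d + 3)*(d - 2)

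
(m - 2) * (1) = m - 2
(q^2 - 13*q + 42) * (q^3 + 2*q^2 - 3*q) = q^5 - 11*q^4 + 13*q^3 + 123*q^2 - 126*q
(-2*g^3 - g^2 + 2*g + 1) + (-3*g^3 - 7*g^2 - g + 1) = -5*g^3 - 8*g^2 + g + 2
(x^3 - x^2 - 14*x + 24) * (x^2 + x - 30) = x^5 - 45*x^3 + 40*x^2 + 444*x - 720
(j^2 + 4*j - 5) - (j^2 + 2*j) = 2*j - 5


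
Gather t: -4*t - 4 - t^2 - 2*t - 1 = -t^2 - 6*t - 5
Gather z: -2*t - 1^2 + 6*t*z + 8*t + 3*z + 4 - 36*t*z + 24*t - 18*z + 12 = 30*t + z*(-30*t - 15) + 15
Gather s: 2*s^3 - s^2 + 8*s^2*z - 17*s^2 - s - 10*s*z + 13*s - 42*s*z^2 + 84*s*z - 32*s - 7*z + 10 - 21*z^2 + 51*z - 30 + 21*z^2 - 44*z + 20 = 2*s^3 + s^2*(8*z - 18) + s*(-42*z^2 + 74*z - 20)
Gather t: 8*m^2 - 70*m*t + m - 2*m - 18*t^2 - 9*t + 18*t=8*m^2 - m - 18*t^2 + t*(9 - 70*m)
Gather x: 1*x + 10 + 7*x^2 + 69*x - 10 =7*x^2 + 70*x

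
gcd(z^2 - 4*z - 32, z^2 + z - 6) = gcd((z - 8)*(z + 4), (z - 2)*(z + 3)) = 1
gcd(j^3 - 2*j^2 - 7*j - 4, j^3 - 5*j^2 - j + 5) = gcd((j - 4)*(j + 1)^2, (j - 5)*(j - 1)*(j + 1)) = j + 1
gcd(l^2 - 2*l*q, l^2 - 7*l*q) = l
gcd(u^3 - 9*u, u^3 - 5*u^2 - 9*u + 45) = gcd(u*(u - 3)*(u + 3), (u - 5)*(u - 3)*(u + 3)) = u^2 - 9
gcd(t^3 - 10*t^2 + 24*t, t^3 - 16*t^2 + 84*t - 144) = t^2 - 10*t + 24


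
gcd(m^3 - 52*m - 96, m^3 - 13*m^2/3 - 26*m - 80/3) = m^2 - 6*m - 16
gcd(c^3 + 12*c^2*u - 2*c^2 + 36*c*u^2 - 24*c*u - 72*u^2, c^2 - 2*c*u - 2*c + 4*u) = c - 2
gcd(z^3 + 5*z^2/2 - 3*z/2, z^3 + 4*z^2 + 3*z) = z^2 + 3*z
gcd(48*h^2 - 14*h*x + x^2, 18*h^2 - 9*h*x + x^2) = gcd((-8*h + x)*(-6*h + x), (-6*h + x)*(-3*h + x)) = -6*h + x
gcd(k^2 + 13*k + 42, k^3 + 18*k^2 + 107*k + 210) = k^2 + 13*k + 42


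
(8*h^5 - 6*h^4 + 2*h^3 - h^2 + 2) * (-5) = -40*h^5 + 30*h^4 - 10*h^3 + 5*h^2 - 10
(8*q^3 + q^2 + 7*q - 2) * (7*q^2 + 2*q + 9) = 56*q^5 + 23*q^4 + 123*q^3 + 9*q^2 + 59*q - 18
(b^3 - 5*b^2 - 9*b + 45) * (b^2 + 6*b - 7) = b^5 + b^4 - 46*b^3 + 26*b^2 + 333*b - 315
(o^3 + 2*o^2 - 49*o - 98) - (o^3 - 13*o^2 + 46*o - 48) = 15*o^2 - 95*o - 50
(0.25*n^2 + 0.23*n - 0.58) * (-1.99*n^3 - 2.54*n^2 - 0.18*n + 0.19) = -0.4975*n^5 - 1.0927*n^4 + 0.525*n^3 + 1.4793*n^2 + 0.1481*n - 0.1102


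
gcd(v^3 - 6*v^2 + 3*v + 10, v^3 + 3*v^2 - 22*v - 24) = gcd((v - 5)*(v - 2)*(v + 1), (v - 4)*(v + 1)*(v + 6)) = v + 1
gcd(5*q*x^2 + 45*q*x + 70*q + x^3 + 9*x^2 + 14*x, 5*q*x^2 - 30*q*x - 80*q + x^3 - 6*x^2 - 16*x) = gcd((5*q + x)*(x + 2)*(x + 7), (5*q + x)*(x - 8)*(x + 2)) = 5*q*x + 10*q + x^2 + 2*x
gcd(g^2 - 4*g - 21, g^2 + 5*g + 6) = g + 3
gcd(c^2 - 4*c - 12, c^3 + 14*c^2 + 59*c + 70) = c + 2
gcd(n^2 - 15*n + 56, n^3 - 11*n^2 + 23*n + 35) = n - 7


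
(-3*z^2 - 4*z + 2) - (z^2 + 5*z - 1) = -4*z^2 - 9*z + 3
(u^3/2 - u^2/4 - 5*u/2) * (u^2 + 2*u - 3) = u^5/2 + 3*u^4/4 - 9*u^3/2 - 17*u^2/4 + 15*u/2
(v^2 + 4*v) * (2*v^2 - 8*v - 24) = 2*v^4 - 56*v^2 - 96*v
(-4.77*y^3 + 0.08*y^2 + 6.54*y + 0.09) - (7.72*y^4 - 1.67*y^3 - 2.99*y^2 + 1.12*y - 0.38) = -7.72*y^4 - 3.1*y^3 + 3.07*y^2 + 5.42*y + 0.47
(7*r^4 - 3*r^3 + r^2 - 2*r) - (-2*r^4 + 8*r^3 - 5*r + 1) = 9*r^4 - 11*r^3 + r^2 + 3*r - 1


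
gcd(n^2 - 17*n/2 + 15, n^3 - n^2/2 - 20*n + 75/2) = n - 5/2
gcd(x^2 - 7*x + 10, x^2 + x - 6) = x - 2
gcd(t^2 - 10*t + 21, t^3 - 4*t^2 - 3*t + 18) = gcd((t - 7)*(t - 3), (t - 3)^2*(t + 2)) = t - 3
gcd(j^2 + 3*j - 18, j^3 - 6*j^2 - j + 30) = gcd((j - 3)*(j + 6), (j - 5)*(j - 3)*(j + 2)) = j - 3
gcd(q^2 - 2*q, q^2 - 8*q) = q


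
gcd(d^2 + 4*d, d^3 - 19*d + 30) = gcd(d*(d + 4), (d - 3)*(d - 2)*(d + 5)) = 1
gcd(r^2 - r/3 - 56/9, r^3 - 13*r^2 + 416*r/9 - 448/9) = r - 8/3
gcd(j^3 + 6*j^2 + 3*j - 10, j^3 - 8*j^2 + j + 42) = j + 2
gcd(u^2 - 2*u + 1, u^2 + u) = 1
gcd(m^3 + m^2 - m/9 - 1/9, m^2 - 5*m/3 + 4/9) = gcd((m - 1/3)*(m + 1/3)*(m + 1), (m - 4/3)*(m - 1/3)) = m - 1/3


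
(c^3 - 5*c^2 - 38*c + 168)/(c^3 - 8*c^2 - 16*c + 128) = (c^2 - c - 42)/(c^2 - 4*c - 32)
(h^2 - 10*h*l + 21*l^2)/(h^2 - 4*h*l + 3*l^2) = (h - 7*l)/(h - l)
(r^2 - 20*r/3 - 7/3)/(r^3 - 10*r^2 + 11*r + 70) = (r + 1/3)/(r^2 - 3*r - 10)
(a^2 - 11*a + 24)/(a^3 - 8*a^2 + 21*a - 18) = (a - 8)/(a^2 - 5*a + 6)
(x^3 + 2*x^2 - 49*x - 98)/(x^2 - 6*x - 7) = (x^2 + 9*x + 14)/(x + 1)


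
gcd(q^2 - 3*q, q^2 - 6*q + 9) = q - 3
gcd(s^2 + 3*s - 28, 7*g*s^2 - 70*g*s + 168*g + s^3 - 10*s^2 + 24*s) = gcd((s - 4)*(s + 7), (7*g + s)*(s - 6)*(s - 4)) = s - 4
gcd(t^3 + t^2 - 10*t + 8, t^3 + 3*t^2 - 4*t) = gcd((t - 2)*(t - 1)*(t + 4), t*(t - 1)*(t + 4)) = t^2 + 3*t - 4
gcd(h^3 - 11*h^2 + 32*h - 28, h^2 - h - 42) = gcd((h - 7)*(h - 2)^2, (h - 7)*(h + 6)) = h - 7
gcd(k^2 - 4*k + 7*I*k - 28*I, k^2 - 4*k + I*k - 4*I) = k - 4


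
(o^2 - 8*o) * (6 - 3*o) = -3*o^3 + 30*o^2 - 48*o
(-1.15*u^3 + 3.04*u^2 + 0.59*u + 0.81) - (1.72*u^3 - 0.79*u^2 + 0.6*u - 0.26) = -2.87*u^3 + 3.83*u^2 - 0.01*u + 1.07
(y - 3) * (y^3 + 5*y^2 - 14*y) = y^4 + 2*y^3 - 29*y^2 + 42*y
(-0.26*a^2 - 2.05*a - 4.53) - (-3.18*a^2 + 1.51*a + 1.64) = 2.92*a^2 - 3.56*a - 6.17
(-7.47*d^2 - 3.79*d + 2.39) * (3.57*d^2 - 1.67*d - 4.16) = -26.6679*d^4 - 1.0554*d^3 + 45.9368*d^2 + 11.7751*d - 9.9424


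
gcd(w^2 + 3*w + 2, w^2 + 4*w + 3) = w + 1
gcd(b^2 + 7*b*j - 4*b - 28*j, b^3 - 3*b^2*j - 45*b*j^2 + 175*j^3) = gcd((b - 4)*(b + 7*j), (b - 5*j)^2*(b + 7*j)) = b + 7*j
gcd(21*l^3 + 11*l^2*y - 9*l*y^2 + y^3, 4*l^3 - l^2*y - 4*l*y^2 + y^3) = l + y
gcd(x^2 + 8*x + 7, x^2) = 1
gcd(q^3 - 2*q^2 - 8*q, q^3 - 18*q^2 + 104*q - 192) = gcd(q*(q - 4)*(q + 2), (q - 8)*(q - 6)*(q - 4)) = q - 4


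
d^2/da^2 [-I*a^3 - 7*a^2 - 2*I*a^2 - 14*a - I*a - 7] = -6*I*a - 14 - 4*I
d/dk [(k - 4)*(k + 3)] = 2*k - 1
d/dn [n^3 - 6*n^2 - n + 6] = 3*n^2 - 12*n - 1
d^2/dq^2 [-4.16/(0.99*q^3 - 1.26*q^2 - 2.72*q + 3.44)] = ((24.7104*q - 10.4832)*(0.99*q^3 - 1.26*q^2 - 2.72*q + 3.44) - 4.16*(-5.94*q^2 + 5.04*q + 5.44)*(-2.97*q^2 + 2.52*q + 2.72))/(0.99*q^3 - 1.26*q^2 - 2.72*q + 3.44)^3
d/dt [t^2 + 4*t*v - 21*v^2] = 2*t + 4*v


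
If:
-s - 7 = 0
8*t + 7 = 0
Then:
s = -7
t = -7/8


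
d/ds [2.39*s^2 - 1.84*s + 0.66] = 4.78*s - 1.84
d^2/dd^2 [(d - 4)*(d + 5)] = 2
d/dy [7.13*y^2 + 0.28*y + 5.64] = 14.26*y + 0.28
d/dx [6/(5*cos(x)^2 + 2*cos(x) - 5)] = 12*(5*cos(x) + 1)*sin(x)/(-5*sin(x)^2 + 2*cos(x))^2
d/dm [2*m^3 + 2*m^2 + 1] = 2*m*(3*m + 2)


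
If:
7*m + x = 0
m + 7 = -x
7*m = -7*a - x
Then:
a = 0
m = 7/6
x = -49/6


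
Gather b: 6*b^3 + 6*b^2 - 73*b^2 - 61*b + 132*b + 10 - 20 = 6*b^3 - 67*b^2 + 71*b - 10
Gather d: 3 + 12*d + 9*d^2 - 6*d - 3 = 9*d^2 + 6*d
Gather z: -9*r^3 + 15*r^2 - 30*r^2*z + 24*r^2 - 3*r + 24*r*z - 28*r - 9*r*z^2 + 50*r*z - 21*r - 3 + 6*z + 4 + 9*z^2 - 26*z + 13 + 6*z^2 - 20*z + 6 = -9*r^3 + 39*r^2 - 52*r + z^2*(15 - 9*r) + z*(-30*r^2 + 74*r - 40) + 20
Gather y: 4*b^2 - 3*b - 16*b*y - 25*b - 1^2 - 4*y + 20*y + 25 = 4*b^2 - 28*b + y*(16 - 16*b) + 24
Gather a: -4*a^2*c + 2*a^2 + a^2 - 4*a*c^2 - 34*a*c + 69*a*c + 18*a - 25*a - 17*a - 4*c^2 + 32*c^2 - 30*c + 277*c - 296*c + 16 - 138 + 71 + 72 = a^2*(3 - 4*c) + a*(-4*c^2 + 35*c - 24) + 28*c^2 - 49*c + 21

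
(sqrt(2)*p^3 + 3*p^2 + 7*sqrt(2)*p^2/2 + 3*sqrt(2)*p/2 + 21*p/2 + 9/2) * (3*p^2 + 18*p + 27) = 3*sqrt(2)*p^5 + 9*p^4 + 57*sqrt(2)*p^4/2 + 171*p^3/2 + 189*sqrt(2)*p^3/2 + 243*sqrt(2)*p^2/2 + 567*p^2/2 + 81*sqrt(2)*p/2 + 729*p/2 + 243/2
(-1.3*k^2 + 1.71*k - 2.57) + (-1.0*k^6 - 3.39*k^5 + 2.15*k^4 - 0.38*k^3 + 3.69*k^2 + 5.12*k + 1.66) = -1.0*k^6 - 3.39*k^5 + 2.15*k^4 - 0.38*k^3 + 2.39*k^2 + 6.83*k - 0.91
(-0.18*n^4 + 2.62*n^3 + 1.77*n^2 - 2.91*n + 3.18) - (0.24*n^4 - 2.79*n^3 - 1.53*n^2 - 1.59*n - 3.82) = -0.42*n^4 + 5.41*n^3 + 3.3*n^2 - 1.32*n + 7.0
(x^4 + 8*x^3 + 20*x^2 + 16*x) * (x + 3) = x^5 + 11*x^4 + 44*x^3 + 76*x^2 + 48*x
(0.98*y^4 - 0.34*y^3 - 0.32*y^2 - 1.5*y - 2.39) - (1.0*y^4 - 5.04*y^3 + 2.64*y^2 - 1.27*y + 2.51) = -0.02*y^4 + 4.7*y^3 - 2.96*y^2 - 0.23*y - 4.9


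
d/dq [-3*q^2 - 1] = -6*q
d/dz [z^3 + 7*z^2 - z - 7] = 3*z^2 + 14*z - 1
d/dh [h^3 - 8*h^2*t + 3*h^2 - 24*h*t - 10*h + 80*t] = 3*h^2 - 16*h*t + 6*h - 24*t - 10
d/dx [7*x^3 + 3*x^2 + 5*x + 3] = 21*x^2 + 6*x + 5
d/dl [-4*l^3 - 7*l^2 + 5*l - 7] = -12*l^2 - 14*l + 5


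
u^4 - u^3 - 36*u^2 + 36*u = u*(u - 6)*(u - 1)*(u + 6)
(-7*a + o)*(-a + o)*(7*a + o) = 49*a^3 - 49*a^2*o - a*o^2 + o^3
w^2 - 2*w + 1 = (w - 1)^2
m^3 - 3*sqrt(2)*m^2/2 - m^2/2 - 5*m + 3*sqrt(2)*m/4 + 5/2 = (m - 1/2)*(m - 5*sqrt(2)/2)*(m + sqrt(2))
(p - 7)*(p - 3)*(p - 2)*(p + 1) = p^4 - 11*p^3 + 29*p^2 - p - 42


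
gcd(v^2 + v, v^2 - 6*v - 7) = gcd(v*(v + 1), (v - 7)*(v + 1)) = v + 1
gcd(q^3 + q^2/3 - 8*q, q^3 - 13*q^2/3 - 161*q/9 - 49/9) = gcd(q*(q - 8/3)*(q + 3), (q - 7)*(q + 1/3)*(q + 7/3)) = 1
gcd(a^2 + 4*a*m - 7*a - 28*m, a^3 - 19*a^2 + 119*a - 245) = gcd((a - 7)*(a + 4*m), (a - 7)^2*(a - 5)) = a - 7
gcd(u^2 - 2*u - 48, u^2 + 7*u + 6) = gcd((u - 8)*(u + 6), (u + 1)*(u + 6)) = u + 6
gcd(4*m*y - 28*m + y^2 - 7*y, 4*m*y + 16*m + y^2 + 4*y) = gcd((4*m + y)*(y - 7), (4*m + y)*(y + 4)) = 4*m + y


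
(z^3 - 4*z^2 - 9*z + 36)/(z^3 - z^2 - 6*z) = (z^2 - z - 12)/(z*(z + 2))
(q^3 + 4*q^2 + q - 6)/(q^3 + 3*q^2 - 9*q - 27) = (q^2 + q - 2)/(q^2 - 9)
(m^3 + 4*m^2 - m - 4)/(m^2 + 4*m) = m - 1/m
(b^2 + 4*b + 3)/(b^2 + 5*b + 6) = (b + 1)/(b + 2)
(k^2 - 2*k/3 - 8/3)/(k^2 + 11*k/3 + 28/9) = 3*(k - 2)/(3*k + 7)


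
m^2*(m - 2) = m^3 - 2*m^2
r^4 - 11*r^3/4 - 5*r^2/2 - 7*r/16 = r*(r - 7/2)*(r + 1/4)*(r + 1/2)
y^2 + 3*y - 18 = (y - 3)*(y + 6)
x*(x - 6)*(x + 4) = x^3 - 2*x^2 - 24*x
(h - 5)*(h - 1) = h^2 - 6*h + 5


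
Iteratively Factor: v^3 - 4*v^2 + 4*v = (v)*(v^2 - 4*v + 4) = v*(v - 2)*(v - 2)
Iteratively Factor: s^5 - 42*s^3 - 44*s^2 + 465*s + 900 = (s - 5)*(s^4 + 5*s^3 - 17*s^2 - 129*s - 180) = (s - 5)*(s + 4)*(s^3 + s^2 - 21*s - 45) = (s - 5)^2*(s + 4)*(s^2 + 6*s + 9) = (s - 5)^2*(s + 3)*(s + 4)*(s + 3)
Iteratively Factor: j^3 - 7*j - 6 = (j + 1)*(j^2 - j - 6) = (j - 3)*(j + 1)*(j + 2)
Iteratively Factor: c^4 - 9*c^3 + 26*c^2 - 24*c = (c - 2)*(c^3 - 7*c^2 + 12*c) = (c - 3)*(c - 2)*(c^2 - 4*c) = (c - 4)*(c - 3)*(c - 2)*(c)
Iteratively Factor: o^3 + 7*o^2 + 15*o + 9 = (o + 3)*(o^2 + 4*o + 3) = (o + 1)*(o + 3)*(o + 3)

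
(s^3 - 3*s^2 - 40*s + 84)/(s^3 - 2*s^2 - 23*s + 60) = (s^3 - 3*s^2 - 40*s + 84)/(s^3 - 2*s^2 - 23*s + 60)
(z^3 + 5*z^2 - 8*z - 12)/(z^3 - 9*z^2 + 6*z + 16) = (z + 6)/(z - 8)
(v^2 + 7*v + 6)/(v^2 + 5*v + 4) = (v + 6)/(v + 4)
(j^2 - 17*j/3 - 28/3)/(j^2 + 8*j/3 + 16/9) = 3*(j - 7)/(3*j + 4)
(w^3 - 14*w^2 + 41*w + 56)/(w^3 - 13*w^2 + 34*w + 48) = (w - 7)/(w - 6)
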